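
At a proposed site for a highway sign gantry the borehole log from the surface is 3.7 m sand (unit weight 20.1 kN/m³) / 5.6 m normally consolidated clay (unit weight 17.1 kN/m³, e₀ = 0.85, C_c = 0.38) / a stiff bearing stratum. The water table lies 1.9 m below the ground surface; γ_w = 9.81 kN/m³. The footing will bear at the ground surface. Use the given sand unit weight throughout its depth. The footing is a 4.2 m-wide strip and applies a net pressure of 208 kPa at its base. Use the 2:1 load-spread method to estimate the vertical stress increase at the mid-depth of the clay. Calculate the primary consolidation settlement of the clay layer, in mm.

S_c ≈ 361 mm

Mid-depth of clay below the ground surface: z = 3.7 + 5.6/2 = 6.5 m.
Total vertical stress at mid-clay: σ_v = 20.1×3.7 + 17.1×2.8 = 122.25 kPa.
Pore pressure: u = 9.81×(6.5 − 1.9) = 45.126 kPa.
Initial effective stress: σ'_0 = σ_v − u = 122.25 − 45.126 = 77.124 kPa.
Stress increase at mid-clay by the 2:1 spreading method:
Δσ = qB/(B+z) = 208×4.2/(4.2+6.5) = 81.645 kPa
Final effective stress: σ'_f = σ'_0 + Δσ = 77.124 + 81.645 = 158.77 kPa.
Normally consolidated clay, so the full stress increment lies on the virgin compression line:
S_c = C_c·H/(1+e₀)·log₁₀(σ'_f/σ'_0) = 0.38×5.6/(1+0.85)×log₁₀(158.77/77.124)
    = 1.1503 × 0.31358 = 0.3607 m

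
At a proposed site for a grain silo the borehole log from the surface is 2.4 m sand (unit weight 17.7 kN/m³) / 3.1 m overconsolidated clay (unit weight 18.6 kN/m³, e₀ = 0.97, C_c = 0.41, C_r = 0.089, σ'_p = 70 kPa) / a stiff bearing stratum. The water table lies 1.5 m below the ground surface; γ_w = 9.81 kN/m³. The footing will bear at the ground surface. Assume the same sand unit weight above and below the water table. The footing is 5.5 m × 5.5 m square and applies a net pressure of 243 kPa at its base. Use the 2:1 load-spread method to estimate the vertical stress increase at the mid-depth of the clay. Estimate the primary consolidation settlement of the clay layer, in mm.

S_c ≈ 196 mm

Mid-depth of clay below the ground surface: z = 2.4 + 3.1/2 = 3.95 m.
Total vertical stress at mid-clay: σ_v = 17.7×2.4 + 18.6×1.55 = 71.31 kPa.
Pore pressure: u = 9.81×(3.95 − 1.5) = 24.035 kPa.
Initial effective stress: σ'_0 = σ_v − u = 71.31 − 24.035 = 47.275 kPa.
Stress increase at mid-clay by the 2:1 spreading method:
Δσ = qBL/((B+z)(L+z)) = 243×5.5×5.5/((5.5+3.95)(5.5+3.95)) = 82.313 kPa
Final effective stress: σ'_f = 47.275 + 82.313 = 129.59 kPa.
σ'_f = 129.59 > σ'_p = 70 kPa, so the stress path crosses the preconsolidation pressure — recompression up to σ'_p, then virgin compression beyond:
S_c = H/(1+e₀)·[C_r·log₁₀(σ'_p/σ'_0) + C_c·log₁₀(σ'_f/σ'_p)]
    = 3.1/1.97 × [0.089×log₁₀(70/47.275) + 0.41×log₁₀(129.59/70)]
    = 1.5736 × [0.015172 + 0.10966] = 0.1964 m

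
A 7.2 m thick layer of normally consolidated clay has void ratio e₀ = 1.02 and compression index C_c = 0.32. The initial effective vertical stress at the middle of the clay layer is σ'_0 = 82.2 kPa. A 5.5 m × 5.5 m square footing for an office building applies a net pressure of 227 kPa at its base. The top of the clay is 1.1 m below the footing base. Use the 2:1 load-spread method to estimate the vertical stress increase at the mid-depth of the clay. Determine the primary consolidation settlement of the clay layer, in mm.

S_c ≈ 292 mm

Mid-depth of clay below the footing base: z = 1.1 + 7.2/2 = 4.7 m.
Stress increase at mid-clay by the 2:1 spreading method:
Δσ = qBL/((B+z)(L+z)) = 227×5.5×5.5/((5.5+4.7)(5.5+4.7)) = 66.001 kPa
Final effective stress: σ'_f = σ'_0 + Δσ = 82.2 + 66.001 = 148.2 kPa.
Normally consolidated clay, so the full stress increment lies on the virgin compression line:
S_c = C_c·H/(1+e₀)·log₁₀(σ'_f/σ'_0) = 0.32×7.2/(1+1.02)×log₁₀(148.2/82.2)
    = 1.1406 × 0.25598 = 0.292 m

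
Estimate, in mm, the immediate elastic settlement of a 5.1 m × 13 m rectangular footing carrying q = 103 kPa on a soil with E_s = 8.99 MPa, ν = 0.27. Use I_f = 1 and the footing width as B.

Immediate (elastic) settlement: S_e = q·B·(1−ν²)/E_s · I_f.
E_s = 8.99 MPa = 8990 kPa.
S_e = 103 × 5.1 × (1 − 0.27²) / 8990 × 1
    = 103 × 5.1 × 0.9271 / 8990 × 1
    = 0.05417 m = 54.17 mm

S_e ≈ 54.2 mm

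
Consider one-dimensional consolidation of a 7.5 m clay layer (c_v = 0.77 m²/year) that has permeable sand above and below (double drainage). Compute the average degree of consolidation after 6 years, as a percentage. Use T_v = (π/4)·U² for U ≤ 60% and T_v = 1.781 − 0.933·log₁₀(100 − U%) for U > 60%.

Drainage path length: H_d = H/2 = 3.75 m (double drainage).
T_v = c_v·t/H_d² = 0.77×6/3.75² = 0.32853.
T_v = 0.32853 corresponds to the U > 60% branch:
U = 1 − 10^((1.781 − T_v)/0.933)/100 = 0.6396

U ≈ 64 %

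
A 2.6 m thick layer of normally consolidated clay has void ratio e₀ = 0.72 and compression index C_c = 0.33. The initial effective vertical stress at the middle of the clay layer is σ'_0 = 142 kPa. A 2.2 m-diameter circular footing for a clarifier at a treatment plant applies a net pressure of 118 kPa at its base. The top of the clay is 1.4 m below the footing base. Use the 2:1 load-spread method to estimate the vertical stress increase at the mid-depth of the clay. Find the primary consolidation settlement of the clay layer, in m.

S_c ≈ 0.0336 m

Mid-depth of clay below the footing base: z = 1.4 + 2.6/2 = 2.7 m.
Stress increase at mid-clay by the 2:1 spreading method:
Δσ ≈ qD²/(D+z)² = 118×2.2²/(2.2+2.7)² = 23.787 kPa
Final effective stress: σ'_f = σ'_0 + Δσ = 142 + 23.787 = 165.79 kPa.
Normally consolidated clay, so the full stress increment lies on the virgin compression line:
S_c = C_c·H/(1+e₀)·log₁₀(σ'_f/σ'_0) = 0.33×2.6/(1+0.72)×log₁₀(165.79/142)
    = 0.49884 × 0.06727 = 0.03356 m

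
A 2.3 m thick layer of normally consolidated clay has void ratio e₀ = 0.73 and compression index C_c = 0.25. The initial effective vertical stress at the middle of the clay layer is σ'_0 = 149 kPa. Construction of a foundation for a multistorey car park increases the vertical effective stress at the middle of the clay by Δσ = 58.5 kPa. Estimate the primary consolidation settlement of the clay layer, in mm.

Final effective stress: σ'_f = σ'_0 + Δσ = 149 + 58.5 = 207.5 kPa.
Normally consolidated clay, so the full stress increment lies on the virgin compression line:
S_c = C_c·H/(1+e₀)·log₁₀(σ'_f/σ'_0) = 0.25×2.3/(1+0.73)×log₁₀(207.5/149)
    = 0.33237 × 0.14383 = 0.0478 m

S_c ≈ 47.8 mm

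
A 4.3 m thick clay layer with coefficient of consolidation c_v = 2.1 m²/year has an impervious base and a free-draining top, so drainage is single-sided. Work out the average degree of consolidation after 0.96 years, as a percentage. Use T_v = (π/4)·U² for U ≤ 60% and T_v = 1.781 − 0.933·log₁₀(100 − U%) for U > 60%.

Drainage path length: H_d = H = 4.3 m (single drainage).
T_v = c_v·t/H_d² = 2.1×0.96/4.3² = 0.10903.
T_v = 0.10903 corresponds to the U ≤ 60% branch:
U = √(4T_v/π) = 0.3726

U ≈ 37.3 %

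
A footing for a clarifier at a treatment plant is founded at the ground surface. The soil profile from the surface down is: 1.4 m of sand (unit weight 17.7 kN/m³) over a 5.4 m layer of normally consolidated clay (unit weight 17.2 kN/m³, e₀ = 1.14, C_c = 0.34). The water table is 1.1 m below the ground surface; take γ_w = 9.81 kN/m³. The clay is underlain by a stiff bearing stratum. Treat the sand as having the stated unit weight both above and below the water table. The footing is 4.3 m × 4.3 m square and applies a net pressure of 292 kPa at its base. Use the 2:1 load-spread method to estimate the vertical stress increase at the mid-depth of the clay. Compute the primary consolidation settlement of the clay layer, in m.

Mid-depth of clay below the ground surface: z = 1.4 + 5.4/2 = 4.1 m.
Total vertical stress at mid-clay: σ_v = 17.7×1.4 + 17.2×2.7 = 71.22 kPa.
Pore pressure: u = 9.81×(4.1 − 1.1) = 29.43 kPa.
Initial effective stress: σ'_0 = σ_v − u = 71.22 − 29.43 = 41.79 kPa.
Stress increase at mid-clay by the 2:1 spreading method:
Δσ = qBL/((B+z)(L+z)) = 292×4.3×4.3/((4.3+4.1)(4.3+4.1)) = 76.518 kPa
Final effective stress: σ'_f = σ'_0 + Δσ = 41.79 + 76.518 = 118.31 kPa.
Normally consolidated clay, so the full stress increment lies on the virgin compression line:
S_c = C_c·H/(1+e₀)·log₁₀(σ'_f/σ'_0) = 0.34×5.4/(1+1.14)×log₁₀(118.31/41.79)
    = 0.85794 × 0.45195 = 0.3877 m

S_c ≈ 0.388 m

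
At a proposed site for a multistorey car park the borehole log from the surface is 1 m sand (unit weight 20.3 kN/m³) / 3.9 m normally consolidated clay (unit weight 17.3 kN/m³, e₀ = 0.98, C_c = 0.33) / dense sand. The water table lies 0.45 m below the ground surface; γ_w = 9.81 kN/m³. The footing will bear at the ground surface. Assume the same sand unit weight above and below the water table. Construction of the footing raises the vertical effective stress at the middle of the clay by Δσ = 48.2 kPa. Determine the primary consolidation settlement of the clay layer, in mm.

Mid-depth of clay below the ground surface: z = 1 + 3.9/2 = 2.95 m.
Total vertical stress at mid-clay: σ_v = 20.3×1 + 17.3×1.95 = 54.035 kPa.
Pore pressure: u = 9.81×(2.95 − 0.45) = 24.525 kPa.
Initial effective stress: σ'_0 = σ_v − u = 54.035 − 24.525 = 29.51 kPa.
Final effective stress: σ'_f = σ'_0 + Δσ = 29.51 + 48.2 = 77.71 kPa.
Normally consolidated clay, so the full stress increment lies on the virgin compression line:
S_c = C_c·H/(1+e₀)·log₁₀(σ'_f/σ'_0) = 0.33×3.9/(1+0.98)×log₁₀(77.71/29.51)
    = 0.65 × 0.42051 = 0.2733 m

S_c ≈ 273 mm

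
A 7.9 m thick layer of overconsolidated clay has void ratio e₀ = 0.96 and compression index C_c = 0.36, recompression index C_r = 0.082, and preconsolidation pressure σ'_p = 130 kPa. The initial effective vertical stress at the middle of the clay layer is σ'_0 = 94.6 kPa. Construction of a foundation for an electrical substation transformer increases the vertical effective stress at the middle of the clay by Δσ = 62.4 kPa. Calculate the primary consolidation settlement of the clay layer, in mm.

Final effective stress: σ'_f = 94.6 + 62.4 = 157 kPa.
σ'_f = 157 > σ'_p = 130 kPa, so the stress path crosses the preconsolidation pressure — recompression up to σ'_p, then virgin compression beyond:
S_c = H/(1+e₀)·[C_r·log₁₀(σ'_p/σ'_0) + C_c·log₁₀(σ'_f/σ'_p)]
    = 7.9/1.96 × [0.082×log₁₀(130/94.6) + 0.36×log₁₀(157/130)]
    = 4.0306 × [0.01132 + 0.029504] = 0.1645 m

S_c ≈ 165 mm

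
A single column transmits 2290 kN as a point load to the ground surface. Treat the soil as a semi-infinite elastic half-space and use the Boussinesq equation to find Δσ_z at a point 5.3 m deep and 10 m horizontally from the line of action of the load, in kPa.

Boussinesq vertical stress below a point load on an elastic half-space:
Δσ_z = 3P/(2πz²) · [1 + (r/z)²]^(−5/2)
r/z = 10/5.3 = 1.8868; [1+(r/z)²]^(−5/2) = 0.022521.
Δσ_z = 3×2290/(2π×5.3²) × 0.022521 = 38.925 × 0.022521 = 0.8766 kPa

Δσ_z ≈ 0.877 kPa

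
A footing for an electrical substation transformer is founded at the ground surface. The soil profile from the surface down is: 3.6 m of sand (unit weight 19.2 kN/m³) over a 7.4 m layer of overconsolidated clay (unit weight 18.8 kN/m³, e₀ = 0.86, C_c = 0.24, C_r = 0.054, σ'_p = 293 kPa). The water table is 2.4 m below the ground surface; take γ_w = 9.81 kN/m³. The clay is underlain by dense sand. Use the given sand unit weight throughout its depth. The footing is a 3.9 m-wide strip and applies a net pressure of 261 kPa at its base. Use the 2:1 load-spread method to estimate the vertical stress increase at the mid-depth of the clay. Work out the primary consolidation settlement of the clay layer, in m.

S_c ≈ 0.0648 m

Mid-depth of clay below the ground surface: z = 3.6 + 7.4/2 = 7.3 m.
Total vertical stress at mid-clay: σ_v = 19.2×3.6 + 18.8×3.7 = 138.68 kPa.
Pore pressure: u = 9.81×(7.3 − 2.4) = 48.069 kPa.
Initial effective stress: σ'_0 = σ_v − u = 138.68 − 48.069 = 90.611 kPa.
Stress increase at mid-clay by the 2:1 spreading method:
Δσ = qB/(B+z) = 261×3.9/(3.9+7.3) = 90.884 kPa
Final effective stress: σ'_f = 90.611 + 90.884 = 181.5 kPa.
σ'_f = 181.5 ≤ σ'_p = 293 kPa, so the clay remains overconsolidated and only the recompression index applies:
S_c = C_r·H/(1+e₀)·log₁₀(σ'_f/σ'_0) = 0.054×7.4/1.86×log₁₀(181.5/90.611)
    = 0.21484 × 0.3017 = 0.06482 m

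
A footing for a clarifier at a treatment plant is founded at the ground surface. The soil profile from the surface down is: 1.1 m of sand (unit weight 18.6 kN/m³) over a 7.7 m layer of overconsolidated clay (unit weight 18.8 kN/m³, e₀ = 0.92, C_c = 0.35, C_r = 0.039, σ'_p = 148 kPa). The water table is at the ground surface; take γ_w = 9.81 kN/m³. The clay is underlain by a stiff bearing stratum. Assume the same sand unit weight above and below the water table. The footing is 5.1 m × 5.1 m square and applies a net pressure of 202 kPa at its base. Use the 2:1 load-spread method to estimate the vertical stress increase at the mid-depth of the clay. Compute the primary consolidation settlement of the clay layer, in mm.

S_c ≈ 52.8 mm

Mid-depth of clay below the ground surface: z = 1.1 + 7.7/2 = 4.95 m.
Total vertical stress at mid-clay: σ_v = 18.6×1.1 + 18.8×3.85 = 92.84 kPa.
Pore pressure: u = 9.81×(4.95 − 0) = 48.56 kPa.
Initial effective stress: σ'_0 = σ_v − u = 92.84 − 48.56 = 44.28 kPa.
Stress increase at mid-clay by the 2:1 spreading method:
Δσ = qBL/((B+z)(L+z)) = 202×5.1×5.1/((5.1+4.95)(5.1+4.95)) = 52.019 kPa
Final effective stress: σ'_f = 44.28 + 52.019 = 96.299 kPa.
σ'_f = 96.299 ≤ σ'_p = 148 kPa, so the clay remains overconsolidated and only the recompression index applies:
S_c = C_r·H/(1+e₀)·log₁₀(σ'_f/σ'_0) = 0.039×7.7/1.92×log₁₀(96.299/44.28)
    = 0.15641 × 0.33741 = 0.05277 m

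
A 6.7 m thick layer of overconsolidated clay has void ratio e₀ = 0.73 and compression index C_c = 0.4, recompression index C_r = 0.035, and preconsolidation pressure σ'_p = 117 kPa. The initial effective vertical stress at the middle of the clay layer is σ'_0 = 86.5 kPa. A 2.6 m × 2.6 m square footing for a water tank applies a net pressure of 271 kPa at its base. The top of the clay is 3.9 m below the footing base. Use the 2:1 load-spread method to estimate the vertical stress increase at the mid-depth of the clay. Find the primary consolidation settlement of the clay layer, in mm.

S_c ≈ 11.6 mm

Mid-depth of clay below the footing base: z = 3.9 + 6.7/2 = 7.25 m.
Stress increase at mid-clay by the 2:1 spreading method:
Δσ = qBL/((B+z)(L+z)) = 271×2.6×2.6/((2.6+7.25)(2.6+7.25)) = 18.882 kPa
Final effective stress: σ'_f = 86.5 + 18.882 = 105.38 kPa.
σ'_f = 105.38 ≤ σ'_p = 117 kPa, so the clay remains overconsolidated and only the recompression index applies:
S_c = C_r·H/(1+e₀)·log₁₀(σ'_f/σ'_0) = 0.035×6.7/1.73×log₁₀(105.38/86.5)
    = 0.13555 × 0.085742 = 0.01162 m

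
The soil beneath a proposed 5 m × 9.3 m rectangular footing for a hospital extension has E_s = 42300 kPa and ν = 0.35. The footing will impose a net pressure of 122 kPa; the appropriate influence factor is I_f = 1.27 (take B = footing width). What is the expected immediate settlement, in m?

Immediate (elastic) settlement: S_e = q·B·(1−ν²)/E_s · I_f.
S_e = 122 × 5 × (1 − 0.35²) / 42300 × 1.27
    = 122 × 5 × 0.8775 / 42300 × 1.27
    = 0.01607 m

S_e ≈ 0.0161 m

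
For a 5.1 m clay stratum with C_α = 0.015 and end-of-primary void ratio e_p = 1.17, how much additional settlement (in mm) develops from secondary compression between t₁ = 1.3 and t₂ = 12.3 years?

S_s ≈ 34.4 mm

Secondary compression: S_s = C_α·H/(1+e_p)·log₁₀(t₂/t₁)
S_s = 0.015×5.1/(1+1.17)×log₁₀(12.3/1.3)
    = 0.03525 × 0.976 = 0.03441 m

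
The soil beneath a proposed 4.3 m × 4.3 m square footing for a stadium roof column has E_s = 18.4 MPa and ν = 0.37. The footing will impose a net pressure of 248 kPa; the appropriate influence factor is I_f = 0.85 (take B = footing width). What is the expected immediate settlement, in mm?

S_e ≈ 42.5 mm

Immediate (elastic) settlement: S_e = q·B·(1−ν²)/E_s · I_f.
E_s = 18.4 MPa = 18400 kPa.
S_e = 248 × 4.3 × (1 − 0.37²) / 18400 × 0.85
    = 248 × 4.3 × 0.8631 / 18400 × 0.85
    = 0.04252 m = 42.52 mm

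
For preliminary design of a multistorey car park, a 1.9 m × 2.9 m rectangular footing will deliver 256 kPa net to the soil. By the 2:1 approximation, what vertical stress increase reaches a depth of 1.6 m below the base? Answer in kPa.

Δσ_z ≈ 89.6 kPa

By the 2:1 method the load spreads at 1 horizontal : 2 vertical, so at depth z the loaded area has grown by z in each plan dimension:
Δσ = qBL/((B+z)(L+z)) = 256×1.9×2.9/((1.9+1.6)(2.9+1.6)) = 89.559 kPa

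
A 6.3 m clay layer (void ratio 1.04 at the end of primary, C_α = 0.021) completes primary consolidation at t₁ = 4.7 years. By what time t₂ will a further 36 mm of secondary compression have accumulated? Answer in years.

t₂ ≈ 16.9 years

S_s = C_α·H/(1+e_p)·log₁₀(t₂/t₁) ⇒ log₁₀(t₂/t₁) = S_s·(1+e_p)/(C_α·H).
log₁₀(t₂/t₁) = 0.036 × (1+1.04) / (0.021×6.3) = 0.5551
t₂ = t₁ × 10^0.5551 = 4.7 × 3.59 = 16.87 years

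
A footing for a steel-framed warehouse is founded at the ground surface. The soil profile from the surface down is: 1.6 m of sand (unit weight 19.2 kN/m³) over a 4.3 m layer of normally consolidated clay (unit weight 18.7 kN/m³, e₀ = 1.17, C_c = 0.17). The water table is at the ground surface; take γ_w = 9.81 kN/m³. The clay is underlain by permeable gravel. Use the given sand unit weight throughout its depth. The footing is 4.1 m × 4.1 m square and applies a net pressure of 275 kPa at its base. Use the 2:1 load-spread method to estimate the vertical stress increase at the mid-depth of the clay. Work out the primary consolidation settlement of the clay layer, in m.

Mid-depth of clay below the ground surface: z = 1.6 + 4.3/2 = 3.75 m.
Total vertical stress at mid-clay: σ_v = 19.2×1.6 + 18.7×2.15 = 70.925 kPa.
Pore pressure: u = 9.81×(3.75 − 0) = 36.788 kPa.
Initial effective stress: σ'_0 = σ_v − u = 70.925 − 36.788 = 34.137 kPa.
Stress increase at mid-clay by the 2:1 spreading method:
Δσ = qBL/((B+z)(L+z)) = 275×4.1×4.1/((4.1+3.75)(4.1+3.75)) = 75.017 kPa
Final effective stress: σ'_f = σ'_0 + Δσ = 34.137 + 75.017 = 109.15 kPa.
Normally consolidated clay, so the full stress increment lies on the virgin compression line:
S_c = C_c·H/(1+e₀)·log₁₀(σ'_f/σ'_0) = 0.17×4.3/(1+1.17)×log₁₀(109.15/34.137)
    = 0.33687 × 0.5048 = 0.1701 m

S_c ≈ 0.17 m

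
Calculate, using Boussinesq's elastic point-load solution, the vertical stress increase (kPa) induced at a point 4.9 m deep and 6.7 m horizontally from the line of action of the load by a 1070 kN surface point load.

Δσ_z ≈ 1.53 kPa

Boussinesq vertical stress below a point load on an elastic half-space:
Δσ_z = 3P/(2πz²) · [1 + (r/z)²]^(−5/2)
r/z = 6.7/4.9 = 1.3673; [1+(r/z)²]^(−5/2) = 0.071686.
Δσ_z = 3×1070/(2π×4.9²) × 0.071686 = 21.278 × 0.071686 = 1.525 kPa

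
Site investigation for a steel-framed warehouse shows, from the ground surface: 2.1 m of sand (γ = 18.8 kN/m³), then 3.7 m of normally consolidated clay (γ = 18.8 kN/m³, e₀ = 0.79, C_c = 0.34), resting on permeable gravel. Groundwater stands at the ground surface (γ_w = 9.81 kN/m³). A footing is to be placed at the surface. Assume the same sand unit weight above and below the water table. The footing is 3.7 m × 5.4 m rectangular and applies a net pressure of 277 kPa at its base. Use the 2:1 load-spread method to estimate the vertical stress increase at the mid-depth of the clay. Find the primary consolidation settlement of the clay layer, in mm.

S_c ≈ 353 mm

Mid-depth of clay below the ground surface: z = 2.1 + 3.7/2 = 3.95 m.
Total vertical stress at mid-clay: σ_v = 18.8×2.1 + 18.8×1.85 = 74.26 kPa.
Pore pressure: u = 9.81×(3.95 − 0) = 38.75 kPa.
Initial effective stress: σ'_0 = σ_v − u = 74.26 − 38.75 = 35.51 kPa.
Stress increase at mid-clay by the 2:1 spreading method:
Δσ = qBL/((B+z)(L+z)) = 277×3.7×5.4/((3.7+3.95)(5.4+3.95)) = 77.375 kPa
Final effective stress: σ'_f = σ'_0 + Δσ = 35.51 + 77.375 = 112.88 kPa.
Normally consolidated clay, so the full stress increment lies on the virgin compression line:
S_c = C_c·H/(1+e₀)·log₁₀(σ'_f/σ'_0) = 0.34×3.7/(1+0.79)×log₁₀(112.88/35.51)
    = 0.70279 × 0.50227 = 0.353 m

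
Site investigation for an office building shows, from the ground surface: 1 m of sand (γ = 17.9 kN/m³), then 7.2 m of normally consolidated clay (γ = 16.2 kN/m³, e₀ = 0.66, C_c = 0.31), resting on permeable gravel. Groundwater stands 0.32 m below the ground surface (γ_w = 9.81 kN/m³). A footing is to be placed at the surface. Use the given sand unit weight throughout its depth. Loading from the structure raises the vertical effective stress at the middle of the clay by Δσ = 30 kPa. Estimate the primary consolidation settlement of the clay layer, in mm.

Mid-depth of clay below the ground surface: z = 1 + 7.2/2 = 4.6 m.
Total vertical stress at mid-clay: σ_v = 17.9×1 + 16.2×3.6 = 76.22 kPa.
Pore pressure: u = 9.81×(4.6 − 0.32) = 41.987 kPa.
Initial effective stress: σ'_0 = σ_v − u = 76.22 − 41.987 = 34.233 kPa.
Final effective stress: σ'_f = σ'_0 + Δσ = 34.233 + 30 = 64.233 kPa.
Normally consolidated clay, so the full stress increment lies on the virgin compression line:
S_c = C_c·H/(1+e₀)·log₁₀(σ'_f/σ'_0) = 0.31×7.2/(1+0.66)×log₁₀(64.233/34.233)
    = 1.3446 × 0.27331 = 0.3675 m

S_c ≈ 367 mm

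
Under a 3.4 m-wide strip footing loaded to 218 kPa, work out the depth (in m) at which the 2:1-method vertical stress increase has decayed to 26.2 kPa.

z ≈ 24.9 m

2:1 spreading — at depth z the loaded area has grown by z in each plan dimension:
qB/(B+z) = Δσ_z ⇒ z = qB/Δσ_z − B = 218×3.4/26.2 − 3.4 = 24.89 m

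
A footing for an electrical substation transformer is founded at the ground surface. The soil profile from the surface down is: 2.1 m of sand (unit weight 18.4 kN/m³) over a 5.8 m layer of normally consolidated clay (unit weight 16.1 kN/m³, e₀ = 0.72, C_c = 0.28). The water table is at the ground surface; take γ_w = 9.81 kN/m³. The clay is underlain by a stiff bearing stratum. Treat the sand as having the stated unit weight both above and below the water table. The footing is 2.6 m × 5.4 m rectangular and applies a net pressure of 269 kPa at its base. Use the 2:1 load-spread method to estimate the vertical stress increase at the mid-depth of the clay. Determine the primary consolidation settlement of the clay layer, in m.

S_c ≈ 0.345 m

Mid-depth of clay below the ground surface: z = 2.1 + 5.8/2 = 5 m.
Total vertical stress at mid-clay: σ_v = 18.4×2.1 + 16.1×2.9 = 85.33 kPa.
Pore pressure: u = 9.81×(5 − 0) = 49.05 kPa.
Initial effective stress: σ'_0 = σ_v − u = 85.33 − 49.05 = 36.28 kPa.
Stress increase at mid-clay by the 2:1 spreading method:
Δσ = qBL/((B+z)(L+z)) = 269×2.6×5.4/((2.6+5)(5.4+5)) = 47.783 kPa
Final effective stress: σ'_f = σ'_0 + Δσ = 36.28 + 47.783 = 84.063 kPa.
Normally consolidated clay, so the full stress increment lies on the virgin compression line:
S_c = C_c·H/(1+e₀)·log₁₀(σ'_f/σ'_0) = 0.28×5.8/(1+0.72)×log₁₀(84.063/36.28)
    = 0.94419 × 0.36494 = 0.3446 m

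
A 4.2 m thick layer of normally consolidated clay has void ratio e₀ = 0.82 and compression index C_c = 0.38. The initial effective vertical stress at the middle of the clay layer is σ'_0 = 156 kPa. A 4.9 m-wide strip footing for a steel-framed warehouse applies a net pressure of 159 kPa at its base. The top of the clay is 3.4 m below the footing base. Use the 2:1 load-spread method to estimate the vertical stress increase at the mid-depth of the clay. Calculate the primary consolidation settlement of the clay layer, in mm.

S_c ≈ 149 mm

Mid-depth of clay below the footing base: z = 3.4 + 4.2/2 = 5.5 m.
Stress increase at mid-clay by the 2:1 spreading method:
Δσ = qB/(B+z) = 159×4.9/(4.9+5.5) = 74.913 kPa
Final effective stress: σ'_f = σ'_0 + Δσ = 156 + 74.913 = 230.91 kPa.
Normally consolidated clay, so the full stress increment lies on the virgin compression line:
S_c = C_c·H/(1+e₀)·log₁₀(σ'_f/σ'_0) = 0.38×4.2/(1+0.82)×log₁₀(230.91/156)
    = 0.87692 × 0.17032 = 0.1494 m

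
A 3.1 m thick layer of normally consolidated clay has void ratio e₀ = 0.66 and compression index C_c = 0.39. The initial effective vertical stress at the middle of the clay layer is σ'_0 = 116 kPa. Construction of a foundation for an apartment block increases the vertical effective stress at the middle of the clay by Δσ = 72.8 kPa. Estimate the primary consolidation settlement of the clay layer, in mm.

Final effective stress: σ'_f = σ'_0 + Δσ = 116 + 72.8 = 188.8 kPa.
Normally consolidated clay, so the full stress increment lies on the virgin compression line:
S_c = C_c·H/(1+e₀)·log₁₀(σ'_f/σ'_0) = 0.39×3.1/(1+0.66)×log₁₀(188.8/116)
    = 0.72831 × 0.21154 = 0.1541 m

S_c ≈ 154 mm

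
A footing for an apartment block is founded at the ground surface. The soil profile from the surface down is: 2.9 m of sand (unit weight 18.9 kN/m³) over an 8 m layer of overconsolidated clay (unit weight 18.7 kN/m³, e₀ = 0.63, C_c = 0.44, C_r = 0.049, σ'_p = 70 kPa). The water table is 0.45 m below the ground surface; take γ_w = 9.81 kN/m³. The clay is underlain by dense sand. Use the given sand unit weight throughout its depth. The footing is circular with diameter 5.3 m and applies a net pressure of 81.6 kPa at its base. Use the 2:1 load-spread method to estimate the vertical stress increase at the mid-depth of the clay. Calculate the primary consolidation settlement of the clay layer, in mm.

S_c ≈ 151 mm

Mid-depth of clay below the ground surface: z = 2.9 + 8/2 = 6.9 m.
Total vertical stress at mid-clay: σ_v = 18.9×2.9 + 18.7×4 = 129.61 kPa.
Pore pressure: u = 9.81×(6.9 − 0.45) = 63.275 kPa.
Initial effective stress: σ'_0 = σ_v − u = 129.61 − 63.275 = 66.335 kPa.
Stress increase at mid-clay by the 2:1 spreading method:
Δσ ≈ qD²/(D+z)² = 81.6×5.3²/(5.3+6.9)² = 15.4 kPa
Final effective stress: σ'_f = 66.335 + 15.4 = 81.735 kPa.
σ'_f = 81.735 > σ'_p = 70 kPa, so the stress path crosses the preconsolidation pressure — recompression up to σ'_p, then virgin compression beyond:
S_c = H/(1+e₀)·[C_r·log₁₀(σ'_p/σ'_0) + C_c·log₁₀(σ'_f/σ'_p)]
    = 8/1.63 × [0.049×log₁₀(70/66.335) + 0.44×log₁₀(81.735/70)]
    = 4.908 × [0.0011444 + 0.029616] = 0.151 m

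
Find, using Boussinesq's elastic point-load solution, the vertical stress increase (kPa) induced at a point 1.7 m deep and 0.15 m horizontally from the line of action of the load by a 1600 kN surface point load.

Δσ_z ≈ 259 kPa

Boussinesq vertical stress below a point load on an elastic half-space:
Δσ_z = 3P/(2πz²) · [1 + (r/z)²]^(−5/2)
r/z = 0.15/1.7 = 0.088235; [1+(r/z)²]^(−5/2) = 0.9808.
Δσ_z = 3×1600/(2π×1.7²) × 0.9808 = 264.34 × 0.9808 = 259.3 kPa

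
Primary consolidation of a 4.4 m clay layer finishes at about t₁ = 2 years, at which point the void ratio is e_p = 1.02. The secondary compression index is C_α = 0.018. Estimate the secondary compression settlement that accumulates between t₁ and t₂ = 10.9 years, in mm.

S_s ≈ 28.9 mm

Secondary compression: S_s = C_α·H/(1+e_p)·log₁₀(t₂/t₁)
S_s = 0.018×4.4/(1+1.02)×log₁₀(10.9/2)
    = 0.03921 × 0.7364 = 0.02887 m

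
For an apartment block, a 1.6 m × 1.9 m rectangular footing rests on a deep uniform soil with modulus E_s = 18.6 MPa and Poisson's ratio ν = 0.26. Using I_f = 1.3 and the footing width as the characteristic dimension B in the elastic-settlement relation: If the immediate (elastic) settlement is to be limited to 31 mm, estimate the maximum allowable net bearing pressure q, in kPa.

E_s = 18.6 MPa = 18600 kPa.
S_e = q·B·(1−ν²)/E_s · I_f  ⇒  q = S_e·E_s / (B·(1−ν²)·I_f).
q = 0.031 × 18600 / (1.6 × 0.9324 × 1.3) = 297.3 kPa

q ≈ 297 kPa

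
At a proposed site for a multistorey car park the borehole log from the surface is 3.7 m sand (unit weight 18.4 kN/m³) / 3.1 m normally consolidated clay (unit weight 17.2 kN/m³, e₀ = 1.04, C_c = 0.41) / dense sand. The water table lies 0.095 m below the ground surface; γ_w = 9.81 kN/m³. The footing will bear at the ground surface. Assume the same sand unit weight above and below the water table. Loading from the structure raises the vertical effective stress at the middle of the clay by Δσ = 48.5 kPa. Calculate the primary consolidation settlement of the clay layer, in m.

S_c ≈ 0.201 m

Mid-depth of clay below the ground surface: z = 3.7 + 3.1/2 = 5.25 m.
Total vertical stress at mid-clay: σ_v = 18.4×3.7 + 17.2×1.55 = 94.74 kPa.
Pore pressure: u = 9.81×(5.25 − 0.095) = 50.571 kPa.
Initial effective stress: σ'_0 = σ_v − u = 94.74 − 50.571 = 44.169 kPa.
Final effective stress: σ'_f = σ'_0 + Δσ = 44.169 + 48.5 = 92.669 kPa.
Normally consolidated clay, so the full stress increment lies on the virgin compression line:
S_c = C_c·H/(1+e₀)·log₁₀(σ'_f/σ'_0) = 0.41×3.1/(1+1.04)×log₁₀(92.669/44.169)
    = 0.62304 × 0.32182 = 0.2005 m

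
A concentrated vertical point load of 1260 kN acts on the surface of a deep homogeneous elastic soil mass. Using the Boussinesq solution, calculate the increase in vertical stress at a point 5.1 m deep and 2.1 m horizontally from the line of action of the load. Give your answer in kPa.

Δσ_z ≈ 15.6 kPa

Boussinesq vertical stress below a point load on an elastic half-space:
Δσ_z = 3P/(2πz²) · [1 + (r/z)²]^(−5/2)
r/z = 2.1/5.1 = 0.41176; [1+(r/z)²]^(−5/2) = 0.67601.
Δσ_z = 3×1260/(2π×5.1²) × 0.67601 = 23.13 × 0.67601 = 15.64 kPa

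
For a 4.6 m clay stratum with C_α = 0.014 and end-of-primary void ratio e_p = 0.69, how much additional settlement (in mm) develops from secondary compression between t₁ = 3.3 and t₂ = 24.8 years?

Secondary compression: S_s = C_α·H/(1+e_p)·log₁₀(t₂/t₁)
S_s = 0.014×4.6/(1+0.69)×log₁₀(24.8/3.3)
    = 0.03811 × 0.8759 = 0.03338 m

S_s ≈ 33.4 mm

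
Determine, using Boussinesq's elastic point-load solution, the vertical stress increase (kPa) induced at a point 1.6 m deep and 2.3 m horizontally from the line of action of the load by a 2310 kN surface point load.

Boussinesq vertical stress below a point load on an elastic half-space:
Δσ_z = 3P/(2πz²) · [1 + (r/z)²]^(−5/2)
r/z = 2.3/1.6 = 1.4375; [1+(r/z)²]^(−5/2) = 0.060733.
Δσ_z = 3×2310/(2π×1.6²) × 0.060733 = 430.84 × 0.060733 = 26.17 kPa

Δσ_z ≈ 26.2 kPa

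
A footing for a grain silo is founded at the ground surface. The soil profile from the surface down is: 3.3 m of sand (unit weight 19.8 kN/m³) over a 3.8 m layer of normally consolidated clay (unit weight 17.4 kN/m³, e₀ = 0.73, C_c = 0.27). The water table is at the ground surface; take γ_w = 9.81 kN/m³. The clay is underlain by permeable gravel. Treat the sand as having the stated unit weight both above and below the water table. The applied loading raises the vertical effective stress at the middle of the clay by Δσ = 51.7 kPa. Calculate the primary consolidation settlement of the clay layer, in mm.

S_c ≈ 190 mm

Mid-depth of clay below the ground surface: z = 3.3 + 3.8/2 = 5.2 m.
Total vertical stress at mid-clay: σ_v = 19.8×3.3 + 17.4×1.9 = 98.4 kPa.
Pore pressure: u = 9.81×(5.2 − 0) = 51.012 kPa.
Initial effective stress: σ'_0 = σ_v − u = 98.4 − 51.012 = 47.388 kPa.
Final effective stress: σ'_f = σ'_0 + Δσ = 47.388 + 51.7 = 99.088 kPa.
Normally consolidated clay, so the full stress increment lies on the virgin compression line:
S_c = C_c·H/(1+e₀)·log₁₀(σ'_f/σ'_0) = 0.27×3.8/(1+0.73)×log₁₀(99.088/47.388)
    = 0.59306 × 0.32035 = 0.19 m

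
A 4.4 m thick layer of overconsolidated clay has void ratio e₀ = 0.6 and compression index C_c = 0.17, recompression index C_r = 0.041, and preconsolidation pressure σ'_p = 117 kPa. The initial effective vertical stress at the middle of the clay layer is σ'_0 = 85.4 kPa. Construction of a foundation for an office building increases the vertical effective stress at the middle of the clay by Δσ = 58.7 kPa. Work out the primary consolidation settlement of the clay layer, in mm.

Final effective stress: σ'_f = 85.4 + 58.7 = 144.1 kPa.
σ'_f = 144.1 > σ'_p = 117 kPa, so the stress path crosses the preconsolidation pressure — recompression up to σ'_p, then virgin compression beyond:
S_c = H/(1+e₀)·[C_r·log₁₀(σ'_p/σ'_0) + C_c·log₁₀(σ'_f/σ'_p)]
    = 4.4/1.6 × [0.041×log₁₀(117/85.4) + 0.17×log₁₀(144.1/117)]
    = 2.75 × [0.0056058 + 0.015381] = 0.05771 m

S_c ≈ 57.7 mm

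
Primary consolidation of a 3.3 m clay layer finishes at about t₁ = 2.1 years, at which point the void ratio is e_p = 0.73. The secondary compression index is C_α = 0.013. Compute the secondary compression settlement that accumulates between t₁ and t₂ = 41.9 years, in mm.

Secondary compression: S_s = C_α·H/(1+e_p)·log₁₀(t₂/t₁)
S_s = 0.013×3.3/(1+0.73)×log₁₀(41.9/2.1)
    = 0.0248 × 1.3 = 0.03224 m

S_s ≈ 32.2 mm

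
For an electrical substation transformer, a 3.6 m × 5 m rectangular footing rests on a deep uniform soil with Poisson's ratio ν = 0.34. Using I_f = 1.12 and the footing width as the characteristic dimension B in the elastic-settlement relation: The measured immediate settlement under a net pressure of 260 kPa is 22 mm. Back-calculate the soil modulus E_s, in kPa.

E_s ≈ 42100 kPa

S_e = q·B·(1−ν²)/E_s · I_f  ⇒  E_s = q·B·(1−ν²)·I_f / S_e.
E_s = 260 × 3.6 × 0.8844 × 1.12 / 0.022 = 42140 kPa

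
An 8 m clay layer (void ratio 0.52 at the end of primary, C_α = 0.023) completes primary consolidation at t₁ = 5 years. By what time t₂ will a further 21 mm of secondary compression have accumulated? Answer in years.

t₂ ≈ 7.46 years

S_s = C_α·H/(1+e_p)·log₁₀(t₂/t₁) ⇒ log₁₀(t₂/t₁) = S_s·(1+e_p)/(C_α·H).
log₁₀(t₂/t₁) = 0.021 × (1+0.52) / (0.023×8) = 0.1735
t₂ = t₁ × 10^0.1735 = 5 × 1.491 = 7.455 years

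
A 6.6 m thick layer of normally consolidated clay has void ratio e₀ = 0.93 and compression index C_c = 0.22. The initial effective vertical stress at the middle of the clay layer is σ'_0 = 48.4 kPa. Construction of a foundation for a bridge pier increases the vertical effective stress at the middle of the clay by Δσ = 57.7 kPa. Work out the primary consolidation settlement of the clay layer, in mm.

S_c ≈ 256 mm

Final effective stress: σ'_f = σ'_0 + Δσ = 48.4 + 57.7 = 106.1 kPa.
Normally consolidated clay, so the full stress increment lies on the virgin compression line:
S_c = C_c·H/(1+e₀)·log₁₀(σ'_f/σ'_0) = 0.22×6.6/(1+0.93)×log₁₀(106.1/48.4)
    = 0.75233 × 0.34087 = 0.2564 m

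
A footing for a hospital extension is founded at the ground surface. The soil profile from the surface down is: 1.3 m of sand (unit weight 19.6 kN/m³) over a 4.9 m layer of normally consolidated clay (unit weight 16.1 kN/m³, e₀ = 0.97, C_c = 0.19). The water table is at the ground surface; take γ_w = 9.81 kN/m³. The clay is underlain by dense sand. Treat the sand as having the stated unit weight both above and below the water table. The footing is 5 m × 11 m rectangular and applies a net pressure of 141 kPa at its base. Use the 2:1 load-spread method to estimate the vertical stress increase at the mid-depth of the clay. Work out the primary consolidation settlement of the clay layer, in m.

S_c ≈ 0.235 m

Mid-depth of clay below the ground surface: z = 1.3 + 4.9/2 = 3.75 m.
Total vertical stress at mid-clay: σ_v = 19.6×1.3 + 16.1×2.45 = 64.925 kPa.
Pore pressure: u = 9.81×(3.75 − 0) = 36.788 kPa.
Initial effective stress: σ'_0 = σ_v − u = 64.925 − 36.788 = 28.137 kPa.
Stress increase at mid-clay by the 2:1 spreading method:
Δσ = qBL/((B+z)(L+z)) = 141×5×11/((5+3.75)(11+3.75)) = 60.087 kPa
Final effective stress: σ'_f = σ'_0 + Δσ = 28.137 + 60.087 = 88.224 kPa.
Normally consolidated clay, so the full stress increment lies on the virgin compression line:
S_c = C_c·H/(1+e₀)·log₁₀(σ'_f/σ'_0) = 0.19×4.9/(1+0.97)×log₁₀(88.224/28.137)
    = 0.47259 × 0.49631 = 0.2346 m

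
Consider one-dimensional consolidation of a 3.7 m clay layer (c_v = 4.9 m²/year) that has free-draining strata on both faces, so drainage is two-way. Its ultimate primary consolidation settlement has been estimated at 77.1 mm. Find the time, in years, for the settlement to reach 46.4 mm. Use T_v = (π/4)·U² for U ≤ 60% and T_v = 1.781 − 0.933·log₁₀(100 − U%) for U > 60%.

Drainage path length: H_d = H/2 = 1.85 m (double drainage).
U = S(t)/S_ult = 46.4/77.1 = 0.6018.
U > 60%: T_v = 1.781 − 0.933·log₁₀(100 − 60.182) = 0.28812.
t = T_v·H_d²/c_v = 0.28812×1.85²/4.9 = 0.2012 years.

t ≈ 0.201 years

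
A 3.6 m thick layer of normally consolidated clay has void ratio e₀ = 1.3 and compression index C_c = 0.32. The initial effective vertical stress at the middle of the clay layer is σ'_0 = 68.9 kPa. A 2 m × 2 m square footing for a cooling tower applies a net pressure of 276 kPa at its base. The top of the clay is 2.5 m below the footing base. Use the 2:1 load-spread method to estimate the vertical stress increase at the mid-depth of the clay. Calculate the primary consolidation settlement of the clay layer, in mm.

S_c ≈ 73.8 mm

Mid-depth of clay below the footing base: z = 2.5 + 3.6/2 = 4.3 m.
Stress increase at mid-clay by the 2:1 spreading method:
Δσ = qBL/((B+z)(L+z)) = 276×2×2/((2+4.3)(2+4.3)) = 27.816 kPa
Final effective stress: σ'_f = σ'_0 + Δσ = 68.9 + 27.816 = 96.716 kPa.
Normally consolidated clay, so the full stress increment lies on the virgin compression line:
S_c = C_c·H/(1+e₀)·log₁₀(σ'_f/σ'_0) = 0.32×3.6/(1+1.3)×log₁₀(96.716/68.9)
    = 0.50087 × 0.14728 = 0.07377 m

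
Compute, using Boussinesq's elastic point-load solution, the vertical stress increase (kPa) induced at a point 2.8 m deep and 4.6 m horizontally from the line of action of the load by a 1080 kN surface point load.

Boussinesq vertical stress below a point load on an elastic half-space:
Δσ_z = 3P/(2πz²) · [1 + (r/z)²]^(−5/2)
r/z = 4.6/2.8 = 1.6429; [1+(r/z)²]^(−5/2) = 0.038001.
Δσ_z = 3×1080/(2π×2.8²) × 0.038001 = 65.773 × 0.038001 = 2.499 kPa

Δσ_z ≈ 2.5 kPa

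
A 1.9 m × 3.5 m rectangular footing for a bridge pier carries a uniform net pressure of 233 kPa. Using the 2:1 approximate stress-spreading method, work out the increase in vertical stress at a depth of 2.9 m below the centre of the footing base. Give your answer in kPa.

Δσ_z ≈ 50.4 kPa

By the 2:1 method the load spreads at 1 horizontal : 2 vertical, so at depth z the loaded area has grown by z in each plan dimension:
Δσ = qBL/((B+z)(L+z)) = 233×1.9×3.5/((1.9+2.9)(3.5+2.9)) = 50.438 kPa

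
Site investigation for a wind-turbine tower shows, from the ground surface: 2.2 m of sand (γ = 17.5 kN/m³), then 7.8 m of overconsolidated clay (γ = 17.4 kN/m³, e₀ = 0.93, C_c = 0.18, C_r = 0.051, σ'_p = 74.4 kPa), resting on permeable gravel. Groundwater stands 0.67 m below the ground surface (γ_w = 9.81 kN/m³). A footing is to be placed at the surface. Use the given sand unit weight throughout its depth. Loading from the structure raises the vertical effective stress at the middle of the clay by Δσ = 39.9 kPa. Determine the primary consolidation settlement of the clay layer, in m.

S_c ≈ 0.101 m

Mid-depth of clay below the ground surface: z = 2.2 + 7.8/2 = 6.1 m.
Total vertical stress at mid-clay: σ_v = 17.5×2.2 + 17.4×3.9 = 106.36 kPa.
Pore pressure: u = 9.81×(6.1 − 0.67) = 53.268 kPa.
Initial effective stress: σ'_0 = σ_v − u = 106.36 − 53.268 = 53.092 kPa.
Final effective stress: σ'_f = 53.092 + 39.9 = 92.992 kPa.
σ'_f = 92.992 > σ'_p = 74.4 kPa, so the stress path crosses the preconsolidation pressure — recompression up to σ'_p, then virgin compression beyond:
S_c = H/(1+e₀)·[C_r·log₁₀(σ'_p/σ'_0) + C_c·log₁₀(σ'_f/σ'_p)]
    = 7.8/1.93 × [0.051×log₁₀(74.4/53.092) + 0.18×log₁₀(92.992/74.4)]
    = 4.0415 × [0.0074737 + 0.017437] = 0.1007 m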